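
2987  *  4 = 11948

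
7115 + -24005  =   - 16890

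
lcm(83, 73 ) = 6059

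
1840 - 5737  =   - 3897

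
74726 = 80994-6268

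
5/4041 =5/4041 = 0.00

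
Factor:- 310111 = -310111^1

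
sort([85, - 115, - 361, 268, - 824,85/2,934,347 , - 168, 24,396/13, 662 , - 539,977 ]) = [ - 824, - 539, - 361, - 168, - 115 , 24, 396/13,  85/2, 85, 268, 347, 662, 934, 977 ] 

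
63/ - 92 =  - 1+ 29/92 =- 0.68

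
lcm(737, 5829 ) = 64119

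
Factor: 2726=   2^1* 29^1*47^1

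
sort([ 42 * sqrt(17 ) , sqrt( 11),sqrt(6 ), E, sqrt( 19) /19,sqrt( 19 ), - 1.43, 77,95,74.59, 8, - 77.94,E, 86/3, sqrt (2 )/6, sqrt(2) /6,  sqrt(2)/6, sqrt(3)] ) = [ - 77.94  , - 1.43, sqrt(19)/19,sqrt( 2 )/6, sqrt(2 )/6, sqrt(2 ) /6,sqrt (3),sqrt (6), E, E, sqrt(11 ),sqrt(19), 8, 86/3,74.59, 77 , 95, 42 *sqrt( 17) ]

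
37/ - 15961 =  - 1 + 15924/15961 = - 0.00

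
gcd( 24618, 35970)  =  66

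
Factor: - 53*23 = -23^1 * 53^1=- 1219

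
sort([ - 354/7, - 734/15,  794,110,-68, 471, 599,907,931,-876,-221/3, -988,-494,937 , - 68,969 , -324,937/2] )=[-988,-876,- 494, -324, - 221/3,-68,-68, - 354/7, - 734/15,110,937/2, 471,599,794, 907, 931, 937,969] 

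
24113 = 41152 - 17039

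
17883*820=14664060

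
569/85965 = 569/85965= 0.01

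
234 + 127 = 361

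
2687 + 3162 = 5849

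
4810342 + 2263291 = 7073633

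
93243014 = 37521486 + 55721528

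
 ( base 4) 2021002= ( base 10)8770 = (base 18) 1914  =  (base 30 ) 9MA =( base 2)10001001000010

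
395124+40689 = 435813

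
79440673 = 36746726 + 42693947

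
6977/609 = 6977/609 = 11.46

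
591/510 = 1 + 27/170= 1.16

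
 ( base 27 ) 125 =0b1100010100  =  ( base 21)1GB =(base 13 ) 488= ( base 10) 788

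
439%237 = 202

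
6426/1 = 6426 = 6426.00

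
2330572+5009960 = 7340532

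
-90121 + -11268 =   -  101389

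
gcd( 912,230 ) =2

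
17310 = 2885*6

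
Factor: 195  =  3^1*5^1*13^1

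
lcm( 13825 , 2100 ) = 165900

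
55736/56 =995 + 2/7=995.29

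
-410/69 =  - 6 + 4/69 = - 5.94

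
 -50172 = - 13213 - 36959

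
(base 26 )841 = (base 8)12611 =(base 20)dfd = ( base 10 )5513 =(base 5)134023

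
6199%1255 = 1179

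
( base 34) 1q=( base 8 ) 74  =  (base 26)28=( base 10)60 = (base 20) 30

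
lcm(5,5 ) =5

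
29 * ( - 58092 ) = - 1684668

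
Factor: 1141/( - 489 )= - 7/3 = -3^( - 1 )* 7^1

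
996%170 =146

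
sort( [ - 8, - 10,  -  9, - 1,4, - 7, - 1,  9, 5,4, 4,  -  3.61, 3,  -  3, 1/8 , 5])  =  [ - 10, - 9, - 8, - 7, - 3.61,  -  3, - 1, - 1,  1/8, 3, 4, 4, 4,5,5,  9]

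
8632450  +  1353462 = 9985912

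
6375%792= 39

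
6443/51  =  379/3 = 126.33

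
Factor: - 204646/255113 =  -442/551  =  -  2^1*13^1*17^1*19^ (-1)*29^( - 1)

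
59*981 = 57879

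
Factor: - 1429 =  - 1429^1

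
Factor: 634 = 2^1*317^1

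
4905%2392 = 121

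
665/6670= 133/1334 = 0.10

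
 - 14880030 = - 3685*4038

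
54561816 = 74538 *732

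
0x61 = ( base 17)5C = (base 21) 4d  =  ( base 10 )97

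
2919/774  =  973/258 = 3.77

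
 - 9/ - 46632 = 3/15544 = 0.00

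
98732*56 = 5528992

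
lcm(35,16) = 560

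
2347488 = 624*3762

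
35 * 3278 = 114730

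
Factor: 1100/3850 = 2^1*7^( - 1) = 2/7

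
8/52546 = 4/26273 =0.00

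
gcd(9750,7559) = 1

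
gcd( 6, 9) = 3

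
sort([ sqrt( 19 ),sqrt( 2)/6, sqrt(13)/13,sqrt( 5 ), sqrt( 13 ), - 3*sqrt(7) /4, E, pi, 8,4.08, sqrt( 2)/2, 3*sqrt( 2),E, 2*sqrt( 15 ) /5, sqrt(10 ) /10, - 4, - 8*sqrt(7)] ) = [ - 8*sqrt( 7),-4, - 3*sqrt( 7)/4, sqrt( 2)/6, sqrt( 13) /13, sqrt( 10) /10,sqrt(2)/2,  2*sqrt( 15) /5, sqrt(5),  E,E,  pi, sqrt( 13), 4.08, 3*sqrt(2), sqrt( 19 ), 8]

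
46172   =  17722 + 28450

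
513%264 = 249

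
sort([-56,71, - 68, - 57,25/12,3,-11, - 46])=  [ - 68, - 57,  -  56,-46, - 11, 25/12,  3,71]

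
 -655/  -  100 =131/20 = 6.55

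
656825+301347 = 958172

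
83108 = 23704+59404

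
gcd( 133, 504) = 7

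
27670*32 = 885440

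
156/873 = 52/291= 0.18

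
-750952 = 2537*( - 296) 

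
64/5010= 32/2505 = 0.01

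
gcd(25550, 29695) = 5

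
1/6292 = 1/6292 = 0.00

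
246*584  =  143664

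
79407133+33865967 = 113273100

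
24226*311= 7534286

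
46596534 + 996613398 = 1043209932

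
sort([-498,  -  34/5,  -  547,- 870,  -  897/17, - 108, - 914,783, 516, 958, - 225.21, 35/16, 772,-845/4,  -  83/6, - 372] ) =[ - 914, -870, - 547,-498,  -  372, - 225.21,- 845/4,-108,  -  897/17,-83/6, - 34/5, 35/16, 516, 772, 783,958]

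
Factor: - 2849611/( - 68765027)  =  1021^1*2791^1*68765027^ ( - 1)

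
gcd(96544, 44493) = 1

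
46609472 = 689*67648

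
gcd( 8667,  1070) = 107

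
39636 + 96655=136291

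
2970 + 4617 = 7587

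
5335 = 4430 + 905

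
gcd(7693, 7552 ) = 1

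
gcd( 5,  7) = 1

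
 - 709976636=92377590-802354226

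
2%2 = 0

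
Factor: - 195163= -195163^1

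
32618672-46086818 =  -  13468146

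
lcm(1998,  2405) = 129870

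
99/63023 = 99/63023=0.00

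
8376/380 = 22+ 4/95 = 22.04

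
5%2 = 1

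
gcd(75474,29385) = 9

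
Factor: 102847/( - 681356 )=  - 2^(- 2 )*13^( - 1)*19^1* 5413^1*13103^( - 1)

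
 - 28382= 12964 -41346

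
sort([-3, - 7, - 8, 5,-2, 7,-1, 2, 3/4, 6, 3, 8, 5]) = [  -  8,-7,-3,-2,-1, 3/4  ,  2,3, 5, 5, 6, 7, 8 ] 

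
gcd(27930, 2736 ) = 114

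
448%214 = 20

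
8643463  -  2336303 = 6307160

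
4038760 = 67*60280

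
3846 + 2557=6403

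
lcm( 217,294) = 9114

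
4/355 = 4/355 = 0.01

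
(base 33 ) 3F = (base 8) 162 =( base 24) 4I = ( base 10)114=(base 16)72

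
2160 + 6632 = 8792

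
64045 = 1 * 64045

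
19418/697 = 19418/697=27.86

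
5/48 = 5/48 = 0.10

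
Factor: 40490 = 2^1 * 5^1 * 4049^1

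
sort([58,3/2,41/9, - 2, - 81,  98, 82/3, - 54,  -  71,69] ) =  [-81 ,-71, - 54, - 2, 3/2,  41/9 , 82/3,58,69, 98] 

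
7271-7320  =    -  49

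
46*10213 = 469798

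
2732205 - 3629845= - 897640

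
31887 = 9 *3543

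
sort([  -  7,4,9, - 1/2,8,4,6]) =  [ - 7,-1/2,4,4, 6,8,9] 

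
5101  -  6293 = -1192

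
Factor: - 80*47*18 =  - 2^5*3^2*5^1*47^1=- 67680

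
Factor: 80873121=3^1*7^1*3851101^1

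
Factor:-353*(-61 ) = 21533 = 61^1*353^1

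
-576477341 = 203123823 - 779601164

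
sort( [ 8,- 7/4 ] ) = [ - 7/4, 8 ]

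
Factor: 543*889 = 3^1*7^1 * 127^1*181^1 = 482727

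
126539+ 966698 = 1093237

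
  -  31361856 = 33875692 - 65237548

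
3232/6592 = 101/206 = 0.49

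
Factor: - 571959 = - 3^2 * 103^1 * 617^1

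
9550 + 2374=11924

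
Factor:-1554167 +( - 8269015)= - 2^1 * 3^1 * 1637197^1=- 9823182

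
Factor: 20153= 7^1*2879^1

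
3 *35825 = 107475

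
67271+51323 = 118594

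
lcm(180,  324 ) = 1620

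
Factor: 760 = 2^3*5^1*19^1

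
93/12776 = 93/12776 = 0.01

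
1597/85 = 18 + 67/85 = 18.79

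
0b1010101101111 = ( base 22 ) B79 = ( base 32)5BF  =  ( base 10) 5487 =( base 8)12557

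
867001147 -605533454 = 261467693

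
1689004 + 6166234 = 7855238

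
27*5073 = 136971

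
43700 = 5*8740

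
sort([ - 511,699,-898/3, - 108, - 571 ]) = [ - 571,  -  511, - 898/3, - 108, 699 ]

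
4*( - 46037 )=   -  184148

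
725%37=22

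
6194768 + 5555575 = 11750343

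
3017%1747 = 1270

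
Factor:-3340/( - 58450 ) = 2^1*5^( - 1)*7^ ( - 1) =2/35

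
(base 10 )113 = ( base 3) 11012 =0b1110001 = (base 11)a3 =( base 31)3k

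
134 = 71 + 63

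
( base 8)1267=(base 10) 695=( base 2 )1010110111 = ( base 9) 852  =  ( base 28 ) on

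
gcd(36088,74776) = 104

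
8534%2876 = 2782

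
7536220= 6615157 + 921063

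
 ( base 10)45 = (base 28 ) 1H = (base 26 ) 1J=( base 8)55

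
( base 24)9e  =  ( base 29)7R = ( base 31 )7d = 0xE6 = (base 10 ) 230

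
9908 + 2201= 12109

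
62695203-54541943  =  8153260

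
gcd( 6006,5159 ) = 77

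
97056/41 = 2367 +9/41 = 2367.22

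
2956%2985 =2956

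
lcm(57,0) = 0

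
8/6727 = 8/6727  =  0.00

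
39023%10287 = 8162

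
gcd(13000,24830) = 130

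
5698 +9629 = 15327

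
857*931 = 797867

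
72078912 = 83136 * 867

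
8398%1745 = 1418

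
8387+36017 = 44404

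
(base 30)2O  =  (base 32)2K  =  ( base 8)124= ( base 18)4c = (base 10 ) 84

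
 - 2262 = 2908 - 5170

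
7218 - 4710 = 2508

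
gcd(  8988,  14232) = 12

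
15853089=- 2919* (-5431 )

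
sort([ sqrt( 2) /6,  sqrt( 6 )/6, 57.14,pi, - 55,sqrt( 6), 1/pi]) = [ -55 , sqrt( 2 )/6,1/pi,sqrt( 6)/6,sqrt( 6 ), pi,  57.14 ]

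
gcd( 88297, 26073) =1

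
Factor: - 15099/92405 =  - 3^1*5^( - 1)*7^1*719^1 * 18481^(  -  1 ) 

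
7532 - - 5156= 12688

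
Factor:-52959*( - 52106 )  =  2^1*3^1*127^1*139^1*26053^1=2759481654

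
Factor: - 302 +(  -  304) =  -606 = - 2^1*3^1*101^1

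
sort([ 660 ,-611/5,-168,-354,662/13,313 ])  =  [-354, - 168, - 611/5,  662/13,313, 660 ] 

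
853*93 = 79329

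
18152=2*9076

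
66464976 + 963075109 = 1029540085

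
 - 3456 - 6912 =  - 10368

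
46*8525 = 392150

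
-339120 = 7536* ( - 45)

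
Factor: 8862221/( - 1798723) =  - 1798723^( - 1)*8862221^1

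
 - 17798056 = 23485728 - 41283784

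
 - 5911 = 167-6078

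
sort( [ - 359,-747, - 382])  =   [ - 747, - 382, - 359] 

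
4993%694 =135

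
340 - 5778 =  - 5438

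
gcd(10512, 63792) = 144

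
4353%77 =41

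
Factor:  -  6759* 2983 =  - 20162097 = -3^2*19^1*157^1*751^1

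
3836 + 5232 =9068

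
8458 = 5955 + 2503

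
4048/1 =4048 = 4048.00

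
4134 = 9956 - 5822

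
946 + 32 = 978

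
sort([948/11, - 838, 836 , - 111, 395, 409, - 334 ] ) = [  -  838,-334, - 111, 948/11,395,409, 836] 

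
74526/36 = 12421/6 =2070.17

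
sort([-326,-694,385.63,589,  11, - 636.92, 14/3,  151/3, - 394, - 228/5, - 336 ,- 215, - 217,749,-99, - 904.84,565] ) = [  -  904.84 , - 694, - 636.92, - 394, - 336, - 326, - 217 , - 215, - 99, - 228/5, 14/3,11,151/3, 385.63,565, 589,749]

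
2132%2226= 2132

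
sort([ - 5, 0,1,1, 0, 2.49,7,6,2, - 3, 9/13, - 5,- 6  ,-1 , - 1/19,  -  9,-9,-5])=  [ - 9, - 9, - 6,-5, - 5,-5, - 3,  -  1, - 1/19, 0,  0,9/13,1,1, 2, 2.49 , 6, 7 ]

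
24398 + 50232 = 74630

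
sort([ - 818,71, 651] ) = [ - 818, 71,651]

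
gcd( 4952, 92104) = 8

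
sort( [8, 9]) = [ 8,9]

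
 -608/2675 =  - 608/2675 = - 0.23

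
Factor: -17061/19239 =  - 47^1*53^( - 1)= - 47/53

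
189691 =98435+91256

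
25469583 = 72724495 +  - 47254912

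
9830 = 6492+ 3338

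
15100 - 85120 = -70020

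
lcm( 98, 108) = 5292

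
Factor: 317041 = 107^1*2963^1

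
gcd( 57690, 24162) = 6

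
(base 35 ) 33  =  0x6c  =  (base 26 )44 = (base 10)108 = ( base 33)39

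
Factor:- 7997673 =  -3^1*2665891^1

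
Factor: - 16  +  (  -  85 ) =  - 101 = - 101^1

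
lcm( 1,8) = 8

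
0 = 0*3704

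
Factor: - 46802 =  - 2^1 * 7^1 * 3343^1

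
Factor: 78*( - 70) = -2^2 * 3^1 * 5^1 * 7^1*13^1 = - 5460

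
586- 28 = 558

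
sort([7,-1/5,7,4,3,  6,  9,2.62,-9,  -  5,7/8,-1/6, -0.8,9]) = [  -  9,-5, - 0.8,  -  1/5,-1/6,7/8,2.62,3,4, 6,7,7,9,9] 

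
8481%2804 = 69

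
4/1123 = 4/1123  =  0.00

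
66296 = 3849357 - 3783061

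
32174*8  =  257392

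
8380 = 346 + 8034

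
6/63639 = 2/21213 = 0.00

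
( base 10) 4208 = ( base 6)31252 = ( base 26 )65m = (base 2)1000001110000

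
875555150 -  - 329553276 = 1205108426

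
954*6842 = 6527268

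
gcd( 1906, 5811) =1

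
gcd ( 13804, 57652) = 812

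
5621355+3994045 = 9615400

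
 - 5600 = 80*(-70 ) 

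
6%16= 6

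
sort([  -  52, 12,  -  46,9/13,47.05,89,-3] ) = [ - 52,  -  46, - 3,9/13, 12,47.05,89]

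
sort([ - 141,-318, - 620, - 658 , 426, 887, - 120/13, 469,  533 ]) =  [ - 658 ,-620, - 318, - 141,  -  120/13, 426,469, 533,887 ] 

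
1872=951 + 921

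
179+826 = 1005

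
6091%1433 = 359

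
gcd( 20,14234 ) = 2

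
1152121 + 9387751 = 10539872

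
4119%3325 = 794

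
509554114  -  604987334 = -95433220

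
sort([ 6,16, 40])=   [ 6,16,40 ] 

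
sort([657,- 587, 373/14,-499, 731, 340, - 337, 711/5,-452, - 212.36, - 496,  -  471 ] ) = [ - 587, - 499, - 496, - 471, - 452,-337 ,-212.36, 373/14 , 711/5, 340 , 657, 731 ]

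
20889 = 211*99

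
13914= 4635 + 9279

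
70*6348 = 444360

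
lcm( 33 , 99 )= 99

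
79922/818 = 39961/409 = 97.70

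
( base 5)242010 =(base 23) H0C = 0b10001100101101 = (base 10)9005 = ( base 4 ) 2030231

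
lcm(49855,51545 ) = 3041155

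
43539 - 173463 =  - 129924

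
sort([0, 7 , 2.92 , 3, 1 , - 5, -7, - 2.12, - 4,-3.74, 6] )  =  [ - 7,  -  5,-4, - 3.74,- 2.12, 0,1, 2.92, 3, 6,7]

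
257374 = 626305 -368931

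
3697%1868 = 1829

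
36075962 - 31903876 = 4172086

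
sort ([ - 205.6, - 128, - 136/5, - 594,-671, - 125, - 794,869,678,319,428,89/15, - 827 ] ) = [ - 827, - 794, - 671,-594, -205.6, - 128, - 125, - 136/5 , 89/15,319, 428, 678,869]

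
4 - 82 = -78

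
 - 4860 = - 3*1620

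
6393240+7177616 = 13570856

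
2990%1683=1307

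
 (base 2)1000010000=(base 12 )380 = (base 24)m0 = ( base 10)528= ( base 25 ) L3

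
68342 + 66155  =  134497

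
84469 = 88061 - 3592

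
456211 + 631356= 1087567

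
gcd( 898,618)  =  2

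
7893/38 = 207 + 27/38=207.71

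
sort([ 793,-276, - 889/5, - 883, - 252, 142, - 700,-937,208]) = [-937,-883, - 700, - 276,  -  252, - 889/5,142,208,793 ] 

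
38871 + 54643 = 93514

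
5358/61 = 5358/61=87.84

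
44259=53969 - 9710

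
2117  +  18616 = 20733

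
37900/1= 37900  =  37900.00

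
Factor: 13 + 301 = 314=2^1*157^1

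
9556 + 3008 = 12564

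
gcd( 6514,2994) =2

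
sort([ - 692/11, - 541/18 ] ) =[-692/11, - 541/18 ]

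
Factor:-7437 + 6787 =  - 650 = - 2^1 *5^2*13^1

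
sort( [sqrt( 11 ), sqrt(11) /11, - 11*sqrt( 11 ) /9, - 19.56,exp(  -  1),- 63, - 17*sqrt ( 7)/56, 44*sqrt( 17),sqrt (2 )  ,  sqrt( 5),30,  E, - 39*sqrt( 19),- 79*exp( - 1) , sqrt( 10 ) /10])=[ - 39*sqrt( 19) ,  -  63, - 79*exp( - 1), - 19.56, - 11*sqrt( 11)/9, -17*sqrt (7 )/56,sqrt( 11 ) /11,sqrt( 10)/10, exp( - 1 ),sqrt( 2),sqrt( 5 ),E , sqrt ( 11 ), 30, 44*sqrt( 17)]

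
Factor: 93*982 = 2^1*3^1*31^1 * 491^1 = 91326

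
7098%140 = 98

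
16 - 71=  - 55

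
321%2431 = 321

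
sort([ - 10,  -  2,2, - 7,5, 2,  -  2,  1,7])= [ - 10, - 7, - 2, - 2,1 , 2,2,5, 7]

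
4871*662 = 3224602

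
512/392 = 64/49 =1.31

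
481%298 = 183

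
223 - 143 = 80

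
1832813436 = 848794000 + 984019436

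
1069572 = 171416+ 898156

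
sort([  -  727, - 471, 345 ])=[ - 727, - 471,  345 ] 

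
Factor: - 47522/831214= - 23761^1*415607^ (  -  1)=- 23761/415607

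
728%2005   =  728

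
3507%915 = 762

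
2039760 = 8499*240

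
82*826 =67732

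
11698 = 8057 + 3641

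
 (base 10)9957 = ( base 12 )5919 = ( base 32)9N5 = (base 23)IIL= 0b10011011100101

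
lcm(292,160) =11680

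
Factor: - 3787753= - 17^1 * 97^1*2297^1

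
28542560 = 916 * 31160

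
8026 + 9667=17693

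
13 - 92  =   - 79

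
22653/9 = 2517 =2517.00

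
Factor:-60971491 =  - 7^1*8710213^1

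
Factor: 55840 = 2^5*5^1*349^1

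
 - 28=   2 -30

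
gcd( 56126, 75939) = 1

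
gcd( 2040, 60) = 60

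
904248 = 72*12559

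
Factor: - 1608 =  - 2^3*3^1 * 67^1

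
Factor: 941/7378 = 2^ (  -  1 ) * 7^(  -  1 ) * 17^ ( -1)*31^( - 1 )  *941^1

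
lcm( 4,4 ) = 4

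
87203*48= 4185744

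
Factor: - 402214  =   - 2^1*201107^1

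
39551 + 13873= 53424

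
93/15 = 6 + 1/5  =  6.20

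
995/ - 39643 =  - 1 + 38648/39643 = -  0.03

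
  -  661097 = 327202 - 988299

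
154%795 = 154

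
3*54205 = 162615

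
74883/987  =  24961/329 = 75.87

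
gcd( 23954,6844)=3422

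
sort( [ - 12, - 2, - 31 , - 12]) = [ - 31 ,  -  12, - 12, - 2 ]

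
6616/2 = 3308  =  3308.00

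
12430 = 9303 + 3127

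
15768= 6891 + 8877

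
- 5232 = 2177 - 7409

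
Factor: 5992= 2^3 * 7^1*107^1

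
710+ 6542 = 7252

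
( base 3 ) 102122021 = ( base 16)2125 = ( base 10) 8485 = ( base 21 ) J51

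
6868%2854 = 1160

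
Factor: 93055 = 5^1* 37^1*503^1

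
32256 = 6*5376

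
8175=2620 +5555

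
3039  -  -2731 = 5770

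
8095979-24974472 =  - 16878493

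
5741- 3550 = 2191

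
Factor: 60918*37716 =2^3*3^2*7^1 *11^1*13^1*71^1*449^1 = 2297583288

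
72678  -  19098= 53580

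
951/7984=951/7984= 0.12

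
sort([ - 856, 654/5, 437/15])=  [  -  856, 437/15, 654/5 ] 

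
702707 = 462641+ 240066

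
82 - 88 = -6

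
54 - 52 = 2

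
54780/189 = 289+ 53/63=289.84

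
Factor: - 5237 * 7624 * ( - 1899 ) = 75821160312 = 2^3 * 3^2 * 211^1  *  953^1*5237^1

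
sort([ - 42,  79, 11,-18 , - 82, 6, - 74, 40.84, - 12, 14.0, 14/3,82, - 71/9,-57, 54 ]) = [  -  82, - 74,-57, -42, - 18, - 12, - 71/9, 14/3,6, 11, 14.0,40.84, 54 , 79, 82]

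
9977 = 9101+876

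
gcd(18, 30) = 6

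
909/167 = 5 + 74/167 =5.44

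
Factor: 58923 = 3^2 * 6547^1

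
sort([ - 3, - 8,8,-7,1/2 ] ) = [- 8, - 7 ,- 3, 1/2, 8 ] 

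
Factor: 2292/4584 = 1/2 = 2^(  -  1 )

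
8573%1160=453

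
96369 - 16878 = 79491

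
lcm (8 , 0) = 0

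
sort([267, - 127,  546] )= [ - 127, 267, 546]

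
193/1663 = 193/1663 = 0.12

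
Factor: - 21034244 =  - 2^2*7^1 * 11^1*31^1 * 2203^1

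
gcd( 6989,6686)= 1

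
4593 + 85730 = 90323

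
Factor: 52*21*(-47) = - 51324= -2^2*3^1*7^1*13^1*47^1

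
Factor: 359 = 359^1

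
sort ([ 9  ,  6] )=[ 6,9]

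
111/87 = 37/29  =  1.28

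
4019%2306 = 1713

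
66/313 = 66/313 = 0.21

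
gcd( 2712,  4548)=12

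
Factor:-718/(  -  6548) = 2^( - 1 )* 359^1*1637^( - 1 ) = 359/3274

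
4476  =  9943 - 5467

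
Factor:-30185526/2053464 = -2^ (-2 ) * 17^( - 1)*719^(-1)*718703^1 =-718703/48892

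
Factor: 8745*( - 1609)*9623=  - 3^1*5^1 * 11^1*53^1*1609^1*9623^1 =-135402394215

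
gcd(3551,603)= 67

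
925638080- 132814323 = 792823757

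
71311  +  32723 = 104034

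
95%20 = 15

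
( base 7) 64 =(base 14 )34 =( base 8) 56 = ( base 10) 46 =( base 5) 141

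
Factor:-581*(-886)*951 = 2^1 * 3^1*7^1*83^1 * 317^1 * 443^1 = 489542466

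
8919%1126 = 1037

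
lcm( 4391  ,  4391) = 4391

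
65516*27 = 1768932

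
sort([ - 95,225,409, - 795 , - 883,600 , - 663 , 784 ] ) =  [ - 883, - 795, - 663,-95,  225,409,600,784] 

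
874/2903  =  874/2903  =  0.30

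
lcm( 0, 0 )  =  0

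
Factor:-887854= -2^1  *11^1*40357^1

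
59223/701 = 84 + 339/701 = 84.48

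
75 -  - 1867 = 1942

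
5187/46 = 112 + 35/46= 112.76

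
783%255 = 18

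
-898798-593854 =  - 1492652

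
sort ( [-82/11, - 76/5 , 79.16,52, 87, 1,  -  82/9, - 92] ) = [-92,  -  76/5,  -  82/9, - 82/11,1, 52, 79.16,87]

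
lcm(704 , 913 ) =58432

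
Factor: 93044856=2^3*3^1*3876869^1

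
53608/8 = 6701  =  6701.00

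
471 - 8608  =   - 8137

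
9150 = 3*3050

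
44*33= 1452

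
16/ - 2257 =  - 1 + 2241/2257 = -  0.01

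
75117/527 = 75117/527 = 142.54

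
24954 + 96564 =121518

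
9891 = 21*471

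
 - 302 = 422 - 724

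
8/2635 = 8/2635 = 0.00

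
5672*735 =4168920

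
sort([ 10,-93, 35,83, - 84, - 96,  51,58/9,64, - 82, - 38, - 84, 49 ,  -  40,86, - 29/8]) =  [-96, - 93, - 84, - 84, - 82, - 40,- 38, - 29/8,58/9 , 10, 35,49,51,64, 83,86]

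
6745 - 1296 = 5449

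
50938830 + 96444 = 51035274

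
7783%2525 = 208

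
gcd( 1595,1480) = 5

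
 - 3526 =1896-5422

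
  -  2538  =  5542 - 8080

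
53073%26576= 26497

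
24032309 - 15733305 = 8299004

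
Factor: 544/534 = 2^4*3^ (-1 )*17^1*89^( - 1 ) = 272/267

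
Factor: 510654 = 2^1*3^1*85109^1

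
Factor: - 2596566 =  - 2^1*3^1*7^1*211^1*293^1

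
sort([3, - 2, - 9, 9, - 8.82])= [ -9,-8.82,-2, 3,  9] 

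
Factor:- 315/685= - 63/137=- 3^2*7^1*137^ ( -1 ) 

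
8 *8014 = 64112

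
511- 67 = 444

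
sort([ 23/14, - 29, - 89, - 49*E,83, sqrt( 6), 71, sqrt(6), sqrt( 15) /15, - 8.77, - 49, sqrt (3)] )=[ - 49*E, - 89, - 49, - 29, - 8.77, sqrt( 15)/15,  23/14,sqrt( 3),sqrt( 6), sqrt( 6),71 , 83]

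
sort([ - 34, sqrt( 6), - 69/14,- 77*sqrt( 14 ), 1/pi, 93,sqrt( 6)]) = [ - 77*sqrt( 14), - 34, - 69/14, 1/pi, sqrt( 6 ) , sqrt( 6) , 93]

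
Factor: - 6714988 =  - 2^2*7^1 * 23^1*10427^1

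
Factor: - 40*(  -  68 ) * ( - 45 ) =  - 122400 = - 2^5*3^2 * 5^2*17^1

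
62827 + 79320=142147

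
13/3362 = 13/3362  =  0.00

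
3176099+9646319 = 12822418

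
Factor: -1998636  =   -2^2*3^1*151^1*1103^1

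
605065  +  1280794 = 1885859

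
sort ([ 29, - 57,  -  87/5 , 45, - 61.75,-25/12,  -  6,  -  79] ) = [ - 79, - 61.75,  -  57,  -  87/5,-6,-25/12,  29,45 ]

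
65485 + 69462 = 134947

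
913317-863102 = 50215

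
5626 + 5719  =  11345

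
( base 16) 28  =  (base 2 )101000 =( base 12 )34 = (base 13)31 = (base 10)40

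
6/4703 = 6/4703   =  0.00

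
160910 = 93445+67465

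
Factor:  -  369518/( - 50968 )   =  29/4 = 2^( - 2)*29^1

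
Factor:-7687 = -7687^1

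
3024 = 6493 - 3469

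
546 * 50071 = 27338766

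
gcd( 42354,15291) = 9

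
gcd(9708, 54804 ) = 12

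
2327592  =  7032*331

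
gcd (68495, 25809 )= 7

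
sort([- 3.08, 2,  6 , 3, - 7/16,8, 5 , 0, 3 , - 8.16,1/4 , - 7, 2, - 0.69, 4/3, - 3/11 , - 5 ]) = [ - 8.16, - 7, - 5 ,-3.08 , - 0.69 , - 7/16 ,-3/11, 0, 1/4,  4/3 , 2,2,3,3, 5 , 6 , 8 ]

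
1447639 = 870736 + 576903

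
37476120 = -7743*( - 4840 ) 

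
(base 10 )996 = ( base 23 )1K7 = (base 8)1744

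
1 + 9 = 10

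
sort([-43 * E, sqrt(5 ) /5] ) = [ - 43*E, sqrt(5) /5 ]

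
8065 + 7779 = 15844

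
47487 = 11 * 4317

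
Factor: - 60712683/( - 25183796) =2^( - 2 ) * 3^1 * 11^( - 1 )*59^(  -  1 )*89^( - 1 )*109^(  -  1)*167^1*179^1*677^1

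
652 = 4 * 163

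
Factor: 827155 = 5^1*7^1*23633^1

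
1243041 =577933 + 665108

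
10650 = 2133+8517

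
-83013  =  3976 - 86989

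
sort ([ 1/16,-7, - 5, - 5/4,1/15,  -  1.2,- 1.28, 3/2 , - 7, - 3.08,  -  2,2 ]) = [ - 7 ,-7, - 5,  -  3.08, - 2, - 1.28, - 5/4, - 1.2,1/16,1/15 , 3/2,2 ] 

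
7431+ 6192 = 13623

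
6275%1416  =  611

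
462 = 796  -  334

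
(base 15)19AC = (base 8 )12672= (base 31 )5od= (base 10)5562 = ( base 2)1010110111010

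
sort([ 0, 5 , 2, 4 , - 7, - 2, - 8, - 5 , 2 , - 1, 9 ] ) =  [ - 8, - 7, - 5,-2, - 1,0, 2, 2, 4 , 5,9]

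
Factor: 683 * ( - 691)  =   - 471953 =- 683^1*691^1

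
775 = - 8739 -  - 9514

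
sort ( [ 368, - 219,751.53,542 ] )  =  [ - 219, 368,542 , 751.53]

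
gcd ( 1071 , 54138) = 21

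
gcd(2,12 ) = 2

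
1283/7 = 1283/7 = 183.29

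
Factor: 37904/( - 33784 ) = -46/41  =  - 2^1 * 23^1*41^(- 1)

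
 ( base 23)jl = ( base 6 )2042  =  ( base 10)458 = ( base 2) 111001010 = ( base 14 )24a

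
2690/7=2690/7 = 384.29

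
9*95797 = 862173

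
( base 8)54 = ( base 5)134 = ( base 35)19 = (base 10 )44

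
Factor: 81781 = 7^2*1669^1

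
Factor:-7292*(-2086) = 15211112 = 2^3*7^1*149^1*1823^1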